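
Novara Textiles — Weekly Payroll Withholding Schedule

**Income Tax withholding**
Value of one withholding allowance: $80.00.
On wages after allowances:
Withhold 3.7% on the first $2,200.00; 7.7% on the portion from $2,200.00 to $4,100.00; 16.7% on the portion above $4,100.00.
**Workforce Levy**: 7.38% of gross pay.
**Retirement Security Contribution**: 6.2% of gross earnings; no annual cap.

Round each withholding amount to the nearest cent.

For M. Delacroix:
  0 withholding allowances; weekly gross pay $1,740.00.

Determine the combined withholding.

Income Tax: taxable = $1,740.00
  3.7% × $1,740.00 = $64.38
Workforce Levy: 7.38% × $1,740.00 = $128.41
Retirement Security Contribution: 6.2% × $1,740.00 = $107.88
Total: $64.38 + $128.41 + $107.88 = $300.67

$300.67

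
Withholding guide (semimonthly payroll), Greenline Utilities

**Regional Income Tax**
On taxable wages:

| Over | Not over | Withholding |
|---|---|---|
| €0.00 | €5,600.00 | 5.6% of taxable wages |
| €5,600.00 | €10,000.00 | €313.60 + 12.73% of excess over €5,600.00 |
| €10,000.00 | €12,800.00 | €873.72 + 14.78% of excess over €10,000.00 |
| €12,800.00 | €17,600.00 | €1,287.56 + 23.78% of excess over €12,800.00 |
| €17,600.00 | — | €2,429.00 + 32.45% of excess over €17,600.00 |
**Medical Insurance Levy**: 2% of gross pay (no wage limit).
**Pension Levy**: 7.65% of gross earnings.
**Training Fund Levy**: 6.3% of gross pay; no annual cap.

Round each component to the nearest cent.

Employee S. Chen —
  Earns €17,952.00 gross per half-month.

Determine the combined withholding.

Regional Income Tax: taxable = €17,952.00
  €2,429.00 + 32.45% × (€17,952.00 − €17,600.00) = €2,429.00 + 32.45% × €352.00 = €2,543.22
Medical Insurance Levy: 2% × €17,952.00 = €359.04
Pension Levy: 7.65% × €17,952.00 = €1,373.33
Training Fund Levy: 6.3% × €17,952.00 = €1,130.98
Total: €2,543.22 + €359.04 + €1,373.33 + €1,130.98 = €5,406.57

€5,406.57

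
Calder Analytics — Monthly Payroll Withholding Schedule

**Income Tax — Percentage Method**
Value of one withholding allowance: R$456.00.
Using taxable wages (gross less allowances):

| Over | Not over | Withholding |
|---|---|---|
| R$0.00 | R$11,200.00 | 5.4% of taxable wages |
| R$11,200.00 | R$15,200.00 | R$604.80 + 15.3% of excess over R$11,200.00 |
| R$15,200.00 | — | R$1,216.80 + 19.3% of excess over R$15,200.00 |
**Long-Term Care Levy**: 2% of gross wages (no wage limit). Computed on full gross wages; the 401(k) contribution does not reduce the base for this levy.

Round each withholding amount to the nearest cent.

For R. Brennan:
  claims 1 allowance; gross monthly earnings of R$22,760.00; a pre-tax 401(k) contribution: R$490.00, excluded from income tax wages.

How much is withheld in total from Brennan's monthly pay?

Income Tax: taxable = R$22,760.00 − R$490.00 − 1×R$456.00 = R$21,814.00
  R$1,216.80 + 19.3% × (R$21,814.00 − R$15,200.00) = R$1,216.80 + 19.3% × R$6,614.00 = R$2,493.30
Long-Term Care Levy: 2% × R$22,760.00 = R$455.20
Total: R$2,493.30 + R$455.20 = R$2,948.50

R$2,948.50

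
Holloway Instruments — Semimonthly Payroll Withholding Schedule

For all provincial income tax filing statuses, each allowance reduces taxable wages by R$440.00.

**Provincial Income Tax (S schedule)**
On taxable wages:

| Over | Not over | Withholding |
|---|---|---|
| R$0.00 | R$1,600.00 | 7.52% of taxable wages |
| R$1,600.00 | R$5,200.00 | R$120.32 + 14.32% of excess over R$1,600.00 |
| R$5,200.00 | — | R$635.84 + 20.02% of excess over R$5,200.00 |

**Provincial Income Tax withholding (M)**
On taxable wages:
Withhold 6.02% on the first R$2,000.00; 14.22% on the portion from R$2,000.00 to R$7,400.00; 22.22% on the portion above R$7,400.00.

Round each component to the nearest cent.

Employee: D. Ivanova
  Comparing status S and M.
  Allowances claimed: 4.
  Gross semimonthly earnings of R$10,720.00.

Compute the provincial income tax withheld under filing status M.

Provincial Income Tax (M): taxable = R$10,720.00 − 4×R$440.00 = R$8,960.00
  R$888.28 + 22.22% × (R$8,960.00 − R$7,400.00) = R$888.28 + 22.22% × R$1,560.00 = R$1,234.91

R$1,234.91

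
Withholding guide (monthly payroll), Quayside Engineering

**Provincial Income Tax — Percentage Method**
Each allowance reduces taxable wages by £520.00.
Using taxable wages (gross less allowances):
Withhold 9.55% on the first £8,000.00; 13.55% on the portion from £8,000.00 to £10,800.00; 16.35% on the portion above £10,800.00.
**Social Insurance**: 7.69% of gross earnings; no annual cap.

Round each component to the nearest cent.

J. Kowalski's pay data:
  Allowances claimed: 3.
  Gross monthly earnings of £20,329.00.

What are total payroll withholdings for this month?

£4,009.63

Provincial Income Tax: taxable = £20,329.00 − 3×£520.00 = £18,769.00
  £1,143.40 + 16.35% × (£18,769.00 − £10,800.00) = £1,143.40 + 16.35% × £7,969.00 = £2,446.33
Social Insurance: 7.69% × £20,329.00 = £1,563.30
Total: £2,446.33 + £1,563.30 = £4,009.63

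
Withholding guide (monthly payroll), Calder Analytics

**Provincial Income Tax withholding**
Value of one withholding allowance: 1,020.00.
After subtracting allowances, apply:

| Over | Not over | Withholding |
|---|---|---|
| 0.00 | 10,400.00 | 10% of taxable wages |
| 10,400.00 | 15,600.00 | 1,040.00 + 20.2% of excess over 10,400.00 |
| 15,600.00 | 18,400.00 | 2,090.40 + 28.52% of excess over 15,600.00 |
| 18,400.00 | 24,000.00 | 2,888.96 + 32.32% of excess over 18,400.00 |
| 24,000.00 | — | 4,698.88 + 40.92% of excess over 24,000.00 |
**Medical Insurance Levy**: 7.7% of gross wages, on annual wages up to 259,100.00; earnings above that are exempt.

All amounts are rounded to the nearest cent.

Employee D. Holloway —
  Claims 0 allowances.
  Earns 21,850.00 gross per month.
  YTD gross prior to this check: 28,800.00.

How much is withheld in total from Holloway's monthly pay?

5,686.45

Provincial Income Tax: taxable = 21,850.00
  2,888.96 + 32.32% × (21,850.00 − 18,400.00) = 2,888.96 + 32.32% × 3,450.00 = 4,004.00
Medical Insurance Levy: 7.7% × 21,850.00 = 1,682.45
Total: 4,004.00 + 1,682.45 = 5,686.45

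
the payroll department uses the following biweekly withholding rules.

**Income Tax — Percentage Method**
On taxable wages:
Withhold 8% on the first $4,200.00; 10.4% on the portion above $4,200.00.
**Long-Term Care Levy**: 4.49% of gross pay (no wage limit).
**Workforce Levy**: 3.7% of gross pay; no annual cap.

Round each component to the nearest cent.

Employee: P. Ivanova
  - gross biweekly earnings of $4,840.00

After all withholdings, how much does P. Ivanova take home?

Income Tax: taxable = $4,840.00
  $336.00 + 10.4% × ($4,840.00 − $4,200.00) = $336.00 + 10.4% × $640.00 = $402.56
Long-Term Care Levy: 4.49% × $4,840.00 = $217.32
Workforce Levy: 3.7% × $4,840.00 = $179.08
Total withheld: $402.56 + $217.32 + $179.08 = $798.96
Net pay: $4,840.00 − $798.96 = $4,041.04

$4,041.04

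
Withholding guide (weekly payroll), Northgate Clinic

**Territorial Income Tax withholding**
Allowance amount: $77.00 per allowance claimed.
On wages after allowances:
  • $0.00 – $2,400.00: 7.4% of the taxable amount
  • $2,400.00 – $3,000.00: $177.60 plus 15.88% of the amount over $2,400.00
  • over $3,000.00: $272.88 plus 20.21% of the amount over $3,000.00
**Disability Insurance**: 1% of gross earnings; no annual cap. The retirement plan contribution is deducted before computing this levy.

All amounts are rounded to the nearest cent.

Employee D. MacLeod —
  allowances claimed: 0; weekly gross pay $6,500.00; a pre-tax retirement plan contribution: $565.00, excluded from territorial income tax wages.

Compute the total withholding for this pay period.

$925.39

Territorial Income Tax: taxable = $6,500.00 − $565.00 = $5,935.00
  $272.88 + 20.21% × ($5,935.00 − $3,000.00) = $272.88 + 20.21% × $2,935.00 = $866.04
Disability Insurance: 1% × $5,935.00 = $59.35
Total: $866.04 + $59.35 = $925.39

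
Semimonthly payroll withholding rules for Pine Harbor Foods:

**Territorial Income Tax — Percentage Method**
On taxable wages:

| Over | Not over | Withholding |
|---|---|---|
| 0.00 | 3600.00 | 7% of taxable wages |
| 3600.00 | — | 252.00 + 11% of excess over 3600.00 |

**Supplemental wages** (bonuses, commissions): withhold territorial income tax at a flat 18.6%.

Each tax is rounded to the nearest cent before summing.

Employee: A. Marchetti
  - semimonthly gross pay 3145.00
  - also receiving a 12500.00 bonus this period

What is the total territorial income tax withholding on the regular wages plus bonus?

2545.15

Territorial Income Tax: taxable = 3145.00
  7% × 3145.00 = 220.15
Supplemental (18.6% flat on bonus): 18.6% × 12500.00 = 2325.00
Total territorial income tax: 220.15 + 2325.00 = 2545.15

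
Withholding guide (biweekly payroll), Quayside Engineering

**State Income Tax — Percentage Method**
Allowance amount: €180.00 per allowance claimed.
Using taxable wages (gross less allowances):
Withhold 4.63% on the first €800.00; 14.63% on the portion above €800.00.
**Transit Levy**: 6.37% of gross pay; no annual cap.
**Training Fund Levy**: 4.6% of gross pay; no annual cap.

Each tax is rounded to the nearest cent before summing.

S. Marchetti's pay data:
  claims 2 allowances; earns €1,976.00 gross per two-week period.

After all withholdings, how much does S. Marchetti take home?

State Income Tax: taxable = €1,976.00 − 2×€180.00 = €1,616.00
  €37.04 + 14.63% × (€1,616.00 − €800.00) = €37.04 + 14.63% × €816.00 = €156.42
Transit Levy: 6.37% × €1,976.00 = €125.87
Training Fund Levy: 4.6% × €1,976.00 = €90.90
Total withheld: €156.42 + €125.87 + €90.90 = €373.19
Net pay: €1,976.00 − €373.19 = €1,602.81

€1,602.81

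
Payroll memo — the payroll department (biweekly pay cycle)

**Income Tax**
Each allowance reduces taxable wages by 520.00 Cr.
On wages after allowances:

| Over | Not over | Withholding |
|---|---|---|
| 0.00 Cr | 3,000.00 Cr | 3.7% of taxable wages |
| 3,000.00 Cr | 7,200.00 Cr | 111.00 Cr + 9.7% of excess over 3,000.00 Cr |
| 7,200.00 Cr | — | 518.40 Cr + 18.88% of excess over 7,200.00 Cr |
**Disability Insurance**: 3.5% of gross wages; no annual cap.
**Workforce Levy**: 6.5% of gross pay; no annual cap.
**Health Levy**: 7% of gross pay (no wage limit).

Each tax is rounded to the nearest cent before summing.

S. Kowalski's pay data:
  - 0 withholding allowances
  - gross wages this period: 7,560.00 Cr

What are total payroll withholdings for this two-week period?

Income Tax: taxable = 7,560.00 Cr
  518.40 Cr + 18.88% × (7,560.00 Cr − 7,200.00 Cr) = 518.40 Cr + 18.88% × 360.00 Cr = 586.37 Cr
Disability Insurance: 3.5% × 7,560.00 Cr = 264.60 Cr
Workforce Levy: 6.5% × 7,560.00 Cr = 491.40 Cr
Health Levy: 7% × 7,560.00 Cr = 529.20 Cr
Total: 586.37 Cr + 264.60 Cr + 491.40 Cr + 529.20 Cr = 1,871.57 Cr

1,871.57 Cr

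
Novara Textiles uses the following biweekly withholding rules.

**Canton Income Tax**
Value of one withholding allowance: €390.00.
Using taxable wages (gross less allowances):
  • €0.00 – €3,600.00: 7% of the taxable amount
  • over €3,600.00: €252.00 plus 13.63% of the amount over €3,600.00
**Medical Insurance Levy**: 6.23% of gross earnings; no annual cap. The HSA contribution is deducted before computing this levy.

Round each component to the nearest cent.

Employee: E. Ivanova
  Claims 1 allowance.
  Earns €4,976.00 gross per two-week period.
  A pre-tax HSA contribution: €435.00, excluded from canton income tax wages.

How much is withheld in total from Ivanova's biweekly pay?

Canton Income Tax: taxable = €4,976.00 − €435.00 − 1×€390.00 = €4,151.00
  €252.00 + 13.63% × (€4,151.00 − €3,600.00) = €252.00 + 13.63% × €551.00 = €327.10
Medical Insurance Levy: 6.23% × €4,541.00 = €282.90
Total: €327.10 + €282.90 = €610.00

€610.00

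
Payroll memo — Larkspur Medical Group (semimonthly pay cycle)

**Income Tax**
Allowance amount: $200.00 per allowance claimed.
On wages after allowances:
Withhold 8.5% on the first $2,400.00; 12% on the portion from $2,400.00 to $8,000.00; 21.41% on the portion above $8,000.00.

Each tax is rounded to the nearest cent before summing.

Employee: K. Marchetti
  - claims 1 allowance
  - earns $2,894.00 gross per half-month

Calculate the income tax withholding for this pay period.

$239.28

Income Tax: taxable = $2,894.00 − 1×$200.00 = $2,694.00
  $204.00 + 12% × ($2,694.00 − $2,400.00) = $204.00 + 12% × $294.00 = $239.28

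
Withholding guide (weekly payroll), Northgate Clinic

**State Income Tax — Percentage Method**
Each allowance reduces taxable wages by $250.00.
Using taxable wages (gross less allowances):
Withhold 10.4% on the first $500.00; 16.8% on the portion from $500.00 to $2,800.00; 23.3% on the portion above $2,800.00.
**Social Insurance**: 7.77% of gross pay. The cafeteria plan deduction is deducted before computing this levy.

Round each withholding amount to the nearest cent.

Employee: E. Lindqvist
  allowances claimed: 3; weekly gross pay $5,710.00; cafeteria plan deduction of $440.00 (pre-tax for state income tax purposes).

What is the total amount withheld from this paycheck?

State Income Tax: taxable = $5,710.00 − $440.00 − 3×$250.00 = $4,520.00
  $438.40 + 23.3% × ($4,520.00 − $2,800.00) = $438.40 + 23.3% × $1,720.00 = $839.16
Social Insurance: 7.77% × $5,270.00 = $409.48
Total: $839.16 + $409.48 = $1,248.64

$1,248.64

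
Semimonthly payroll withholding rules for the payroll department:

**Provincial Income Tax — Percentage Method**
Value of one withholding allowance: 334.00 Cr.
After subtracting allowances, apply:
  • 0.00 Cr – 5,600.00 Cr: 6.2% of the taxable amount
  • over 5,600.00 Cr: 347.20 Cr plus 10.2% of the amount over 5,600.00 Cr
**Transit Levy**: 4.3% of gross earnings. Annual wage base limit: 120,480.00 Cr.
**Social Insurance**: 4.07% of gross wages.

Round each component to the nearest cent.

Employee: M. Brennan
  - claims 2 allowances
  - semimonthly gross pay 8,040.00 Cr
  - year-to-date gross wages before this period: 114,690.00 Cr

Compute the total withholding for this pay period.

Provincial Income Tax: taxable = 8,040.00 Cr − 2×334.00 Cr = 7,372.00 Cr
  347.20 Cr + 10.2% × (7,372.00 Cr − 5,600.00 Cr) = 347.20 Cr + 10.2% × 1,772.00 Cr = 527.94 Cr
Transit Levy: cap 120,480.00 Cr − YTD 114,690.00 Cr = 5,790.00 Cr subject; 4.3% × 5,790.00 Cr = 248.97 Cr
Social Insurance: 4.07% × 8,040.00 Cr = 327.23 Cr
Total: 527.94 Cr + 248.97 Cr + 327.23 Cr = 1,104.14 Cr

1,104.14 Cr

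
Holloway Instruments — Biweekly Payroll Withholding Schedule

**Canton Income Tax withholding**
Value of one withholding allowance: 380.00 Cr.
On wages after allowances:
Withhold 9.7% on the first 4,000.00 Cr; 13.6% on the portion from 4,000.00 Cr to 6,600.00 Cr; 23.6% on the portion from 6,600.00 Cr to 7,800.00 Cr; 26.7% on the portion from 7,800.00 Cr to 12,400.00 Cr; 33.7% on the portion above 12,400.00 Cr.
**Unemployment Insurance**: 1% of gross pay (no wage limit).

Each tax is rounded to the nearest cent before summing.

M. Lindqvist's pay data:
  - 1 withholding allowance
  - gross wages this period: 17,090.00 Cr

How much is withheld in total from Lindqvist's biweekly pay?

Canton Income Tax: taxable = 17,090.00 Cr − 1×380.00 Cr = 16,710.00 Cr
  2,253.00 Cr + 33.7% × (16,710.00 Cr − 12,400.00 Cr) = 2,253.00 Cr + 33.7% × 4,310.00 Cr = 3,705.47 Cr
Unemployment Insurance: 1% × 17,090.00 Cr = 170.90 Cr
Total: 3,705.47 Cr + 170.90 Cr = 3,876.37 Cr

3,876.37 Cr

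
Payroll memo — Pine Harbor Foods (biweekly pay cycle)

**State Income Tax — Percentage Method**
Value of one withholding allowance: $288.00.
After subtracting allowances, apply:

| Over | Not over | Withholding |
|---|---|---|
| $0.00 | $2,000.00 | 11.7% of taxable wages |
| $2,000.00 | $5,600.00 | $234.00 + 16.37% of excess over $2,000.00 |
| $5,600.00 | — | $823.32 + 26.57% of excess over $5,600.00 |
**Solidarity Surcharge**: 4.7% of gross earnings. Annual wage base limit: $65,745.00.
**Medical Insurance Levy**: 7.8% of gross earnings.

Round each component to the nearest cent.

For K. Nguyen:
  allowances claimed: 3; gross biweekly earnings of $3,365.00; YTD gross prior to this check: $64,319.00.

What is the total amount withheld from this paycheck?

State Income Tax: taxable = $3,365.00 − 3×$288.00 = $2,501.00
  $234.00 + 16.37% × ($2,501.00 − $2,000.00) = $234.00 + 16.37% × $501.00 = $316.01
Solidarity Surcharge: cap $65,745.00 − YTD $64,319.00 = $1,426.00 subject; 4.7% × $1,426.00 = $67.02
Medical Insurance Levy: 7.8% × $3,365.00 = $262.47
Total: $316.01 + $67.02 + $262.47 = $645.50

$645.50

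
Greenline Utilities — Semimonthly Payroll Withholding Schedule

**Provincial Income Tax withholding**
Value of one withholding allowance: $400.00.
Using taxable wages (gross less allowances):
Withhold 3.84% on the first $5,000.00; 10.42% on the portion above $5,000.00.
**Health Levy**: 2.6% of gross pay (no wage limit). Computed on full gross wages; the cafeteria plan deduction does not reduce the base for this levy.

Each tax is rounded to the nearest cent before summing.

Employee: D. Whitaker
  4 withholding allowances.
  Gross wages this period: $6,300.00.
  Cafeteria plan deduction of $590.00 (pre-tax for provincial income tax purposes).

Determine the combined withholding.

Provincial Income Tax: taxable = $6,300.00 − $590.00 − 4×$400.00 = $4,110.00
  3.84% × $4,110.00 = $157.82
Health Levy: 2.6% × $6,300.00 = $163.80
Total: $157.82 + $163.80 = $321.62

$321.62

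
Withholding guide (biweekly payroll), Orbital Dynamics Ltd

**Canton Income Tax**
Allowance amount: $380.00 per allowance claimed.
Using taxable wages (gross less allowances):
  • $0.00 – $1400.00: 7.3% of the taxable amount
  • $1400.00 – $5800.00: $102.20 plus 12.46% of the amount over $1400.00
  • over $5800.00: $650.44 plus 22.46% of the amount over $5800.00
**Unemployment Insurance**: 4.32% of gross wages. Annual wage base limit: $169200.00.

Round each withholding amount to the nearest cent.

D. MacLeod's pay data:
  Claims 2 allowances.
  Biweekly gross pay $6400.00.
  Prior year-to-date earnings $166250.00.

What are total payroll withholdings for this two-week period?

Canton Income Tax: taxable = $6400.00 − 2×$380.00 = $5640.00
  $102.20 + 12.46% × ($5640.00 − $1400.00) = $102.20 + 12.46% × $4240.00 = $630.50
Unemployment Insurance: cap $169200.00 − YTD $166250.00 = $2950.00 subject; 4.32% × $2950.00 = $127.44
Total: $630.50 + $127.44 = $757.94

$757.94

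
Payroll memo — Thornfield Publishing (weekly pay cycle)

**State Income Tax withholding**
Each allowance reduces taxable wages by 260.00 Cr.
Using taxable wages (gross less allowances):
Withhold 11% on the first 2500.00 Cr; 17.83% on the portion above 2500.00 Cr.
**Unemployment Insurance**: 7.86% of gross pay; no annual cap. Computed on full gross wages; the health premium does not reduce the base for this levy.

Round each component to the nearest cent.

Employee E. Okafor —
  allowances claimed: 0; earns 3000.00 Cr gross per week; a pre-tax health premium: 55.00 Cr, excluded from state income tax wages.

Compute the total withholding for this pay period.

State Income Tax: taxable = 3000.00 Cr − 55.00 Cr = 2945.00 Cr
  275.00 Cr + 17.83% × (2945.00 Cr − 2500.00 Cr) = 275.00 Cr + 17.83% × 445.00 Cr = 354.34 Cr
Unemployment Insurance: 7.86% × 3000.00 Cr = 235.80 Cr
Total: 354.34 Cr + 235.80 Cr = 590.14 Cr

590.14 Cr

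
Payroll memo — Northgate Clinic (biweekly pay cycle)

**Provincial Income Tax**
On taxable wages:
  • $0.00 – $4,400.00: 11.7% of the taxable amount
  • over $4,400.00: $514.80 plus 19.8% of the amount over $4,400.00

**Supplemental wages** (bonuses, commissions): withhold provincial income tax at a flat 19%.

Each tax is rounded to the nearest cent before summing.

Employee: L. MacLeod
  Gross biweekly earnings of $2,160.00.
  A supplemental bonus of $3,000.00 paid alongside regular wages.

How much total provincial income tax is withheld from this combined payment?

$822.72

Provincial Income Tax: taxable = $2,160.00
  11.7% × $2,160.00 = $252.72
Supplemental (19% flat on bonus): 19% × $3,000.00 = $570.00
Total provincial income tax: $252.72 + $570.00 = $822.72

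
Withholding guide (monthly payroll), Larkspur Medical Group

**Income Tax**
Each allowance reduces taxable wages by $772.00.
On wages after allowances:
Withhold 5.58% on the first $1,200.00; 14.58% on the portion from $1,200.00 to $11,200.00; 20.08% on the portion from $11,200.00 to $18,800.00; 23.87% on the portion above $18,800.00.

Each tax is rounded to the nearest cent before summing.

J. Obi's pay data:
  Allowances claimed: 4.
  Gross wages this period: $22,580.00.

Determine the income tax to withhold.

$3,216.22

Income Tax: taxable = $22,580.00 − 4×$772.00 = $19,492.00
  $3,051.04 + 23.87% × ($19,492.00 − $18,800.00) = $3,051.04 + 23.87% × $692.00 = $3,216.22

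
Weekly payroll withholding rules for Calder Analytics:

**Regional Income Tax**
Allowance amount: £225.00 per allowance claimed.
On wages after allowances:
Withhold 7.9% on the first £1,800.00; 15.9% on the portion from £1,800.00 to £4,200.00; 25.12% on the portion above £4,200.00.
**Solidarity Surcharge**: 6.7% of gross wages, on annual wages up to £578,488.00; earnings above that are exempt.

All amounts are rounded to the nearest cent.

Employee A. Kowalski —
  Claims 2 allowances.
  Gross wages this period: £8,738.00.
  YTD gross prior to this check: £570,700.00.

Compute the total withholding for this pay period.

£2,072.51

Regional Income Tax: taxable = £8,738.00 − 2×£225.00 = £8,288.00
  £523.80 + 25.12% × (£8,288.00 − £4,200.00) = £523.80 + 25.12% × £4,088.00 = £1,550.71
Solidarity Surcharge: cap £578,488.00 − YTD £570,700.00 = £7,788.00 subject; 6.7% × £7,788.00 = £521.80
Total: £1,550.71 + £521.80 = £2,072.51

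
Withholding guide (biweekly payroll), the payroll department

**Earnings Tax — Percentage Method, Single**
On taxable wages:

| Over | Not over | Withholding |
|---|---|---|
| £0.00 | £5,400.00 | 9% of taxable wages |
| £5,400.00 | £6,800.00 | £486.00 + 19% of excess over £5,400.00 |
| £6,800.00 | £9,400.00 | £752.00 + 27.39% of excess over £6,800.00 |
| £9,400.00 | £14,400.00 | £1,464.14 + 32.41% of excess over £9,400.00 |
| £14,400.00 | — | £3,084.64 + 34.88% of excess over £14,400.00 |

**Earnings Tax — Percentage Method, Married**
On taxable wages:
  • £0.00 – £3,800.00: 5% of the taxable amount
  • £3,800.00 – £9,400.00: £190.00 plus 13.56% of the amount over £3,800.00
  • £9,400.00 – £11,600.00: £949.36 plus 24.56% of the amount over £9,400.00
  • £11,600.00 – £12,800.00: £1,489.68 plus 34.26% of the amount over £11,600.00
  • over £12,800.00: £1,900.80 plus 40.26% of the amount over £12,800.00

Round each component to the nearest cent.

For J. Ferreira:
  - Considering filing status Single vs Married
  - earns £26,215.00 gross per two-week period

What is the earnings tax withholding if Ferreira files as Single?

Earnings Tax (Single): taxable = £26,215.00
  £3,084.64 + 34.88% × (£26,215.00 − £14,400.00) = £3,084.64 + 34.88% × £11,815.00 = £7,205.71

£7,205.71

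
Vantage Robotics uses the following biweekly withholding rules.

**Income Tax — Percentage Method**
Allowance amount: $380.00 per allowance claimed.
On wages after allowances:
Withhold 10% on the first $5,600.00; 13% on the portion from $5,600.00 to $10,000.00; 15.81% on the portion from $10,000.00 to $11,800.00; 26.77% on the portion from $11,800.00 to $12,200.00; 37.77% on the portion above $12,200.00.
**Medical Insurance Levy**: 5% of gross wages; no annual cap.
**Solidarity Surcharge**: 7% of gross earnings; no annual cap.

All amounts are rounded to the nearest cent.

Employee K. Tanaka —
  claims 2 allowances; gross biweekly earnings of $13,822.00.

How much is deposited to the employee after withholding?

$10,314.12

Income Tax: taxable = $13,822.00 − 2×$380.00 = $13,062.00
  $1,523.66 + 37.77% × ($13,062.00 − $12,200.00) = $1,523.66 + 37.77% × $862.00 = $1,849.24
Medical Insurance Levy: 5% × $13,822.00 = $691.10
Solidarity Surcharge: 7% × $13,822.00 = $967.54
Total withheld: $1,849.24 + $691.10 + $967.54 = $3,507.88
Net pay: $13,822.00 − $3,507.88 = $10,314.12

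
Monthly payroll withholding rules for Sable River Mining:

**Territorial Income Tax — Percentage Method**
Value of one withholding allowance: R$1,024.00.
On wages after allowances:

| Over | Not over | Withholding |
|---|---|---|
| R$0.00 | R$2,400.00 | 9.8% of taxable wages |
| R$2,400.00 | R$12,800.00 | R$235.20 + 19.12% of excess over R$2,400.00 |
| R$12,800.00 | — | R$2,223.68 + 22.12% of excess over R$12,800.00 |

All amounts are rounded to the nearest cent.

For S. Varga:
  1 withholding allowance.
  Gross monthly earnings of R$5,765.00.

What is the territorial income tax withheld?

R$682.80

Territorial Income Tax: taxable = R$5,765.00 − 1×R$1,024.00 = R$4,741.00
  R$235.20 + 19.12% × (R$4,741.00 − R$2,400.00) = R$235.20 + 19.12% × R$2,341.00 = R$682.80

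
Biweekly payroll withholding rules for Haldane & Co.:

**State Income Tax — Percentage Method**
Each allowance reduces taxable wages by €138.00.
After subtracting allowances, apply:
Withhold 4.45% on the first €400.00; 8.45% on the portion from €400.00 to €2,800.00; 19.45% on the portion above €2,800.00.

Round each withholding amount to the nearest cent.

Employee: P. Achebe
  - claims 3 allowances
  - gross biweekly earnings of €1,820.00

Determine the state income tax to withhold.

State Income Tax: taxable = €1,820.00 − 3×€138.00 = €1,406.00
  €17.80 + 8.45% × (€1,406.00 − €400.00) = €17.80 + 8.45% × €1,006.00 = €102.81

€102.81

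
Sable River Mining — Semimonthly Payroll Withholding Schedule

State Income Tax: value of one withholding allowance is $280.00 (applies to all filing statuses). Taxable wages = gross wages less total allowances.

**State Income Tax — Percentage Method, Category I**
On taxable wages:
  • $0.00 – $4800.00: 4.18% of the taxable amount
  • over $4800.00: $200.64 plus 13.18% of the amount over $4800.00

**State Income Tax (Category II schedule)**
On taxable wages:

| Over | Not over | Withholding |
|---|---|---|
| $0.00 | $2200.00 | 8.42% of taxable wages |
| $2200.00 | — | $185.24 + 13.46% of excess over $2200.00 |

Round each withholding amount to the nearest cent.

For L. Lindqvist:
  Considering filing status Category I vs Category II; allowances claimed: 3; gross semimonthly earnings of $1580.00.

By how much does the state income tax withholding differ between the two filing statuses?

$31.38

State Income Tax (Category I): taxable = $1580.00 − 3×$280.00 = $740.00
  4.18% × $740.00 = $30.93
State Income Tax (Category II): taxable = $1580.00 − 3×$280.00 = $740.00
  8.42% × $740.00 = $62.31
Difference: |$30.93 − $62.31| = $31.38 (higher under Category II)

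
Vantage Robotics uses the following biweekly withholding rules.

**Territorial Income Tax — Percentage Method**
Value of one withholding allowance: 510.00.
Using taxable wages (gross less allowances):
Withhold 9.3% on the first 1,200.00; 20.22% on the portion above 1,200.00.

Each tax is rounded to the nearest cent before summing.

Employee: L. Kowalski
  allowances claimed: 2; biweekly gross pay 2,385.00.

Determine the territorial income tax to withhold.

144.96

Territorial Income Tax: taxable = 2,385.00 − 2×510.00 = 1,365.00
  111.60 + 20.22% × (1,365.00 − 1,200.00) = 111.60 + 20.22% × 165.00 = 144.96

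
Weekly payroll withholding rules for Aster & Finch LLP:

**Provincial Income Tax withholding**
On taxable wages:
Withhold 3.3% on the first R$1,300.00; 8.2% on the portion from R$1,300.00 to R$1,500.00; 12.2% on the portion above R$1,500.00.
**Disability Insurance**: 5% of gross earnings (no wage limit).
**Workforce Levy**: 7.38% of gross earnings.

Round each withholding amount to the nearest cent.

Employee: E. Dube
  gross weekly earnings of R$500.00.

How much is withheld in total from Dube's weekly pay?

R$78.40

Provincial Income Tax: taxable = R$500.00
  3.3% × R$500.00 = R$16.50
Disability Insurance: 5% × R$500.00 = R$25.00
Workforce Levy: 7.38% × R$500.00 = R$36.90
Total: R$16.50 + R$25.00 + R$36.90 = R$78.40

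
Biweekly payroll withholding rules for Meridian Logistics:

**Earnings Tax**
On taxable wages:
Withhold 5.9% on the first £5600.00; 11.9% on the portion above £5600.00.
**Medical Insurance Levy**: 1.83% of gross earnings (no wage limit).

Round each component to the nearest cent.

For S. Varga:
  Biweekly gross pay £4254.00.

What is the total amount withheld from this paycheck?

Earnings Tax: taxable = £4254.00
  5.9% × £4254.00 = £250.99
Medical Insurance Levy: 1.83% × £4254.00 = £77.85
Total: £250.99 + £77.85 = £328.84

£328.84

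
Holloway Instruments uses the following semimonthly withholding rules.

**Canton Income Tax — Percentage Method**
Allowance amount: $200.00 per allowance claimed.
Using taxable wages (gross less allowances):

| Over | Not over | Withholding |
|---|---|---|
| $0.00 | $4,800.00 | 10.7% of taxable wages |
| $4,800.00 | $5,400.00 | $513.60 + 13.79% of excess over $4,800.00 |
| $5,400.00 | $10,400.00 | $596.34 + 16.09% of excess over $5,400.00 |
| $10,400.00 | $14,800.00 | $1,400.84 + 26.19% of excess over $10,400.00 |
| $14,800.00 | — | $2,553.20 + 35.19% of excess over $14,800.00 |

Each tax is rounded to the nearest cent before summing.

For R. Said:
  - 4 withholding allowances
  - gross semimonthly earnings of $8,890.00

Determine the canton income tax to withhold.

Canton Income Tax: taxable = $8,890.00 − 4×$200.00 = $8,090.00
  $596.34 + 16.09% × ($8,090.00 − $5,400.00) = $596.34 + 16.09% × $2,690.00 = $1,029.16

$1,029.16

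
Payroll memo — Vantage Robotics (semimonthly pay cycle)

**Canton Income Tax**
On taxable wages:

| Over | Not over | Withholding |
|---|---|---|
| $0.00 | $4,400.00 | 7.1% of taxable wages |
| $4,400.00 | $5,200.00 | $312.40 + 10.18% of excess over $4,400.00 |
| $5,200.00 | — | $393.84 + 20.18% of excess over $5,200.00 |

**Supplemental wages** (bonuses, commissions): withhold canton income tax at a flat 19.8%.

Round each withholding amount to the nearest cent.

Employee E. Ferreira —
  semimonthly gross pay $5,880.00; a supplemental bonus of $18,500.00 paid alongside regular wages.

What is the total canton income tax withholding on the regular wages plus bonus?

Canton Income Tax: taxable = $5,880.00
  $393.84 + 20.18% × ($5,880.00 − $5,200.00) = $393.84 + 20.18% × $680.00 = $531.06
Supplemental (19.8% flat on bonus): 19.8% × $18,500.00 = $3,663.00
Total canton income tax: $531.06 + $3,663.00 = $4,194.06

$4,194.06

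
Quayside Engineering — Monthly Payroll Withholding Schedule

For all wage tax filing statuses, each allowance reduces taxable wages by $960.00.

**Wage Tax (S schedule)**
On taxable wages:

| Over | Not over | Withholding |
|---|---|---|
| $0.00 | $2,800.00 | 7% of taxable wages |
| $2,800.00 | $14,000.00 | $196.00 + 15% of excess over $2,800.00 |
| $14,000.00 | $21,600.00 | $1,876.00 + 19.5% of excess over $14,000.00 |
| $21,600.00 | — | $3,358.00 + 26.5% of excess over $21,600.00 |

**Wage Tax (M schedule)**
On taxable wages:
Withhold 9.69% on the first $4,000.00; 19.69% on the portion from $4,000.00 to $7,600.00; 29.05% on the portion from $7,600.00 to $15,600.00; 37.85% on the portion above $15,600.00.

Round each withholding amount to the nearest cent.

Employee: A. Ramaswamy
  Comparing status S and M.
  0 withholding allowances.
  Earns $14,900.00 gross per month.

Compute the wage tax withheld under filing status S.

$2,051.50

Wage Tax (S): taxable = $14,900.00
  $1,876.00 + 19.5% × ($14,900.00 − $14,000.00) = $1,876.00 + 19.5% × $900.00 = $2,051.50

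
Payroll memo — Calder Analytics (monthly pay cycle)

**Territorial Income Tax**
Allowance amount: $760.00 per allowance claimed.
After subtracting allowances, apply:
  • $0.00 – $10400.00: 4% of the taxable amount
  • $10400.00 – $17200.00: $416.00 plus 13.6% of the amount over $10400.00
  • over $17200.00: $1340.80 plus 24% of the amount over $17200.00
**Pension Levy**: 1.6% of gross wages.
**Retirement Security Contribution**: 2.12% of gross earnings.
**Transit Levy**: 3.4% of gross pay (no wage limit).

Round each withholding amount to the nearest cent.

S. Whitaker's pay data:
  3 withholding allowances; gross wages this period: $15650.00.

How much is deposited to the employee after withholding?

Territorial Income Tax: taxable = $15650.00 − 3×$760.00 = $13370.00
  $416.00 + 13.6% × ($13370.00 − $10400.00) = $416.00 + 13.6% × $2970.00 = $819.92
Pension Levy: 1.6% × $15650.00 = $250.40
Retirement Security Contribution: 2.12% × $15650.00 = $331.78
Transit Levy: 3.4% × $15650.00 = $532.10
Total withheld: $819.92 + $250.40 + $331.78 + $532.10 = $1934.20
Net pay: $15650.00 − $1934.20 = $13715.80

$13715.80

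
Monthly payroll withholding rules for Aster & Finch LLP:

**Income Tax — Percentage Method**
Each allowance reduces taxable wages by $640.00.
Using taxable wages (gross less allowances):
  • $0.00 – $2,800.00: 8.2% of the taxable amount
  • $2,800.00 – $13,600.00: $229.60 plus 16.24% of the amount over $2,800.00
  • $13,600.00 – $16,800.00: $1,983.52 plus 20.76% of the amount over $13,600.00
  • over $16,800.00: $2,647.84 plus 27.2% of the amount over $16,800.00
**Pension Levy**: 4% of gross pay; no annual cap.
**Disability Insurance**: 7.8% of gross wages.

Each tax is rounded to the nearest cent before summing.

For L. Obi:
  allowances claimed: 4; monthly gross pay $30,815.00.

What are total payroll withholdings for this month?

Income Tax: taxable = $30,815.00 − 4×$640.00 = $28,255.00
  $2,647.84 + 27.2% × ($28,255.00 − $16,800.00) = $2,647.84 + 27.2% × $11,455.00 = $5,763.60
Pension Levy: 4% × $30,815.00 = $1,232.60
Disability Insurance: 7.8% × $30,815.00 = $2,403.57
Total: $5,763.60 + $1,232.60 + $2,403.57 = $9,399.77

$9,399.77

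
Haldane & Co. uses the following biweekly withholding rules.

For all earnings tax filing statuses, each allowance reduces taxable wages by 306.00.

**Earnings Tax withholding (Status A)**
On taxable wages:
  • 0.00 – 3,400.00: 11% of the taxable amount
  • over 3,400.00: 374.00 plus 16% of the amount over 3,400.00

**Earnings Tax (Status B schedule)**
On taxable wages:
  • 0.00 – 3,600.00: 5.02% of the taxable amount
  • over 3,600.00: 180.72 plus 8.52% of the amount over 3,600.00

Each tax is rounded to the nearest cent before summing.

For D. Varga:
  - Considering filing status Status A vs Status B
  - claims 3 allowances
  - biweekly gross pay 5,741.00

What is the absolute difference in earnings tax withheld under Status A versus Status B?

316.76

Earnings Tax (Status A): taxable = 5,741.00 − 3×306.00 = 4,823.00
  374.00 + 16% × (4,823.00 − 3,400.00) = 374.00 + 16% × 1,423.00 = 601.68
Earnings Tax (Status B): taxable = 5,741.00 − 3×306.00 = 4,823.00
  180.72 + 8.52% × (4,823.00 − 3,600.00) = 180.72 + 8.52% × 1,223.00 = 284.92
Difference: |601.68 − 284.92| = 316.76 (higher under Status A)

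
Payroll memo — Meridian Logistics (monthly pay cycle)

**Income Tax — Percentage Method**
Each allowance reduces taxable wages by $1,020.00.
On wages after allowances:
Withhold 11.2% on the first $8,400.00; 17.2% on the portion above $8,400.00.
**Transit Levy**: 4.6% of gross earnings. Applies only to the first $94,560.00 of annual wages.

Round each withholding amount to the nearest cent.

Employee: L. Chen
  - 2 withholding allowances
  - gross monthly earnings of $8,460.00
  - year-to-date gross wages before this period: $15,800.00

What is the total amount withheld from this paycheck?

$1,108.20

Income Tax: taxable = $8,460.00 − 2×$1,020.00 = $6,420.00
  11.2% × $6,420.00 = $719.04
Transit Levy: 4.6% × $8,460.00 = $389.16
Total: $719.04 + $389.16 = $1,108.20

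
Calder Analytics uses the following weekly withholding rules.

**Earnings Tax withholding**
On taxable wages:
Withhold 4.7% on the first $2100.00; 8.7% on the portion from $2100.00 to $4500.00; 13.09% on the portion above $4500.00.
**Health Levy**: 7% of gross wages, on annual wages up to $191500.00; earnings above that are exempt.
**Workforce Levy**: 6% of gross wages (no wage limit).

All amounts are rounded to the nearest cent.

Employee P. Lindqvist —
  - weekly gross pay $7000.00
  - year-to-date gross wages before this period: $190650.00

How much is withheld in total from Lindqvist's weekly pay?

Earnings Tax: taxable = $7000.00
  $307.50 + 13.09% × ($7000.00 − $4500.00) = $307.50 + 13.09% × $2500.00 = $634.75
Health Levy: cap $191500.00 − YTD $190650.00 = $850.00 subject; 7% × $850.00 = $59.50
Workforce Levy: 6% × $7000.00 = $420.00
Total: $634.75 + $59.50 + $420.00 = $1114.25

$1114.25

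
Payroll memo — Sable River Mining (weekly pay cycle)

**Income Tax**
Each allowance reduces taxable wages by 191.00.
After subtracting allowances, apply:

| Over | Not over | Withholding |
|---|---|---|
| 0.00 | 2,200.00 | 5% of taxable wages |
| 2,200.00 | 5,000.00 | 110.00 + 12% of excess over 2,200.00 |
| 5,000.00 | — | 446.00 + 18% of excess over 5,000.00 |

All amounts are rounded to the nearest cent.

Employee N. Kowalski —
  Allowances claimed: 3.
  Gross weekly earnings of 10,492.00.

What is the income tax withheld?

Income Tax: taxable = 10,492.00 − 3×191.00 = 9,919.00
  446.00 + 18% × (9,919.00 − 5,000.00) = 446.00 + 18% × 4,919.00 = 1,331.42

1,331.42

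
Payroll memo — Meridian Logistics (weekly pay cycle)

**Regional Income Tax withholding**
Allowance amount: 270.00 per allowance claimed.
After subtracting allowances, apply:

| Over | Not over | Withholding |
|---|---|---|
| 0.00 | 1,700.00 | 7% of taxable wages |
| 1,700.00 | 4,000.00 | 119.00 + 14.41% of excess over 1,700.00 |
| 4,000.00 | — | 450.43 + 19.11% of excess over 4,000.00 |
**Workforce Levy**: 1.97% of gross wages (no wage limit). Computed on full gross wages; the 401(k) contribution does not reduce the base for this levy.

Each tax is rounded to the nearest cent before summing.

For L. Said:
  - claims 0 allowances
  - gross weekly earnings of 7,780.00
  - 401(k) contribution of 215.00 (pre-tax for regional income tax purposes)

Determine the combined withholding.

Regional Income Tax: taxable = 7,780.00 − 215.00 = 7,565.00
  450.43 + 19.11% × (7,565.00 − 4,000.00) = 450.43 + 19.11% × 3,565.00 = 1,131.70
Workforce Levy: 1.97% × 7,780.00 = 153.27
Total: 1,131.70 + 153.27 = 1,284.97

1,284.97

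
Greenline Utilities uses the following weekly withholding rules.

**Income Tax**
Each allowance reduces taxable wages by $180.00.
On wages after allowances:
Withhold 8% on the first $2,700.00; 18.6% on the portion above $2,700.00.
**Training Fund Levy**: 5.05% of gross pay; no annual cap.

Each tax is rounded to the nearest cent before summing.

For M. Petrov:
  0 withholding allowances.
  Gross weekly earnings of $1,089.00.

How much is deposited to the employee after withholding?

Income Tax: taxable = $1,089.00
  8% × $1,089.00 = $87.12
Training Fund Levy: 5.05% × $1,089.00 = $54.99
Total withheld: $87.12 + $54.99 = $142.11
Net pay: $1,089.00 − $142.11 = $946.89

$946.89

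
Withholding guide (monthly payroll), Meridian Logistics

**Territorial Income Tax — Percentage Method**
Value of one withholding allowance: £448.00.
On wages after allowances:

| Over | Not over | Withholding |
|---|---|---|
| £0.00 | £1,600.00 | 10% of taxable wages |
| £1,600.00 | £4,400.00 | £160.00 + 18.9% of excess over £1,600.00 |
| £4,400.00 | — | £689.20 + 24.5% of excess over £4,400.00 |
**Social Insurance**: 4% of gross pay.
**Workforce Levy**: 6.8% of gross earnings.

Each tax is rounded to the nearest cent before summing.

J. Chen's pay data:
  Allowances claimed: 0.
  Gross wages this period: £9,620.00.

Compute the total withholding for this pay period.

Territorial Income Tax: taxable = £9,620.00
  £689.20 + 24.5% × (£9,620.00 − £4,400.00) = £689.20 + 24.5% × £5,220.00 = £1,968.10
Social Insurance: 4% × £9,620.00 = £384.80
Workforce Levy: 6.8% × £9,620.00 = £654.16
Total: £1,968.10 + £384.80 + £654.16 = £3,007.06

£3,007.06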